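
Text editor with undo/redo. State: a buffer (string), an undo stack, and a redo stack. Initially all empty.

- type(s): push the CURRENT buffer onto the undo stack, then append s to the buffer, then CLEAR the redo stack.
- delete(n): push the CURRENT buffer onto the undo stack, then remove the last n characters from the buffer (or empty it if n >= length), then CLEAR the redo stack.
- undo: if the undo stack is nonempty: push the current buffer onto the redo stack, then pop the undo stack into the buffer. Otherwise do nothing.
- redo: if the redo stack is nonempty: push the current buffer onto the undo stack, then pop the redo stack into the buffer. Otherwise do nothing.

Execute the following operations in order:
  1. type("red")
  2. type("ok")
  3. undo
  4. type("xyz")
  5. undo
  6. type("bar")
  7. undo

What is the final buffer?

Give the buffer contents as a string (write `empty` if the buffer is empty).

After op 1 (type): buf='red' undo_depth=1 redo_depth=0
After op 2 (type): buf='redok' undo_depth=2 redo_depth=0
After op 3 (undo): buf='red' undo_depth=1 redo_depth=1
After op 4 (type): buf='redxyz' undo_depth=2 redo_depth=0
After op 5 (undo): buf='red' undo_depth=1 redo_depth=1
After op 6 (type): buf='redbar' undo_depth=2 redo_depth=0
After op 7 (undo): buf='red' undo_depth=1 redo_depth=1

Answer: red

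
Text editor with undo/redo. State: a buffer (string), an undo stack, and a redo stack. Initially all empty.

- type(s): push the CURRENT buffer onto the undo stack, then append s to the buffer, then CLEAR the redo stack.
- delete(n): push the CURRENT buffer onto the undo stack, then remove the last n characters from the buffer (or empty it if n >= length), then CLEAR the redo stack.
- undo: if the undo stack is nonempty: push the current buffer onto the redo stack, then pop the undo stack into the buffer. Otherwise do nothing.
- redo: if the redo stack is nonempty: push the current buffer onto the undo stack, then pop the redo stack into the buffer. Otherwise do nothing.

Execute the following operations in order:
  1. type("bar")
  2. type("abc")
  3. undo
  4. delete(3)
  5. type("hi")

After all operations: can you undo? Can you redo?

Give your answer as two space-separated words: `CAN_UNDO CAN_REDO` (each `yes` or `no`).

Answer: yes no

Derivation:
After op 1 (type): buf='bar' undo_depth=1 redo_depth=0
After op 2 (type): buf='barabc' undo_depth=2 redo_depth=0
After op 3 (undo): buf='bar' undo_depth=1 redo_depth=1
After op 4 (delete): buf='(empty)' undo_depth=2 redo_depth=0
After op 5 (type): buf='hi' undo_depth=3 redo_depth=0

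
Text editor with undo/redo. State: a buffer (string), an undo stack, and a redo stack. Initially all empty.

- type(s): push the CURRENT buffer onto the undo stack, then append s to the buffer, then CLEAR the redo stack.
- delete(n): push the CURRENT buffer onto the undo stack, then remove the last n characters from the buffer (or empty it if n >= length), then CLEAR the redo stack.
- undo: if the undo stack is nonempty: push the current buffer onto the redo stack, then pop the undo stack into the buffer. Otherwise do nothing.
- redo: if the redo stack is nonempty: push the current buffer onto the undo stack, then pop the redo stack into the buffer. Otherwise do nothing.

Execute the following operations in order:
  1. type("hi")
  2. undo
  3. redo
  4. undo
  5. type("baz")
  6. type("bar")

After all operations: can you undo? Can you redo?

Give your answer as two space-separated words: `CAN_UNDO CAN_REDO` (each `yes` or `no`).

Answer: yes no

Derivation:
After op 1 (type): buf='hi' undo_depth=1 redo_depth=0
After op 2 (undo): buf='(empty)' undo_depth=0 redo_depth=1
After op 3 (redo): buf='hi' undo_depth=1 redo_depth=0
After op 4 (undo): buf='(empty)' undo_depth=0 redo_depth=1
After op 5 (type): buf='baz' undo_depth=1 redo_depth=0
After op 6 (type): buf='bazbar' undo_depth=2 redo_depth=0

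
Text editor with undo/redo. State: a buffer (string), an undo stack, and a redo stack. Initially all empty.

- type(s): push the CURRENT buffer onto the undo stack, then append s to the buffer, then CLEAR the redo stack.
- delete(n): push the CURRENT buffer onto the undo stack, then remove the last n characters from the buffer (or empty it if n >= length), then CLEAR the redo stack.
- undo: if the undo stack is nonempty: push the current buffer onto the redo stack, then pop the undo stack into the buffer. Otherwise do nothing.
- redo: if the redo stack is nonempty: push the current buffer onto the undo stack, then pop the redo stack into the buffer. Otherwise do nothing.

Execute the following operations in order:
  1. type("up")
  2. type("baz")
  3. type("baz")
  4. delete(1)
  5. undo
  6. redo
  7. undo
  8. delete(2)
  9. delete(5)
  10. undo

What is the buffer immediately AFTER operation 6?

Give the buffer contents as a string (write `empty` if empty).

After op 1 (type): buf='up' undo_depth=1 redo_depth=0
After op 2 (type): buf='upbaz' undo_depth=2 redo_depth=0
After op 3 (type): buf='upbazbaz' undo_depth=3 redo_depth=0
After op 4 (delete): buf='upbazba' undo_depth=4 redo_depth=0
After op 5 (undo): buf='upbazbaz' undo_depth=3 redo_depth=1
After op 6 (redo): buf='upbazba' undo_depth=4 redo_depth=0

Answer: upbazba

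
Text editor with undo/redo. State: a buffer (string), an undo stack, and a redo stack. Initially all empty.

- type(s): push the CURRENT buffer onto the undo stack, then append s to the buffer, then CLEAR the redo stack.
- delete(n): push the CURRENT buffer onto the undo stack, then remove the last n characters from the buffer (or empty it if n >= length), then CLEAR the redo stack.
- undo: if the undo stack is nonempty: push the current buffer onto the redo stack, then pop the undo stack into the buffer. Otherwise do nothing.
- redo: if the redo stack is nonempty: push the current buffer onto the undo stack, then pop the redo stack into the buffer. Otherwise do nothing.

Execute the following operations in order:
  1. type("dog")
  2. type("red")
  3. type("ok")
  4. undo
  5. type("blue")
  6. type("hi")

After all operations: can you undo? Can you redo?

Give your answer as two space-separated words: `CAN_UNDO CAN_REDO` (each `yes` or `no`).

After op 1 (type): buf='dog' undo_depth=1 redo_depth=0
After op 2 (type): buf='dogred' undo_depth=2 redo_depth=0
After op 3 (type): buf='dogredok' undo_depth=3 redo_depth=0
After op 4 (undo): buf='dogred' undo_depth=2 redo_depth=1
After op 5 (type): buf='dogredblue' undo_depth=3 redo_depth=0
After op 6 (type): buf='dogredbluehi' undo_depth=4 redo_depth=0

Answer: yes no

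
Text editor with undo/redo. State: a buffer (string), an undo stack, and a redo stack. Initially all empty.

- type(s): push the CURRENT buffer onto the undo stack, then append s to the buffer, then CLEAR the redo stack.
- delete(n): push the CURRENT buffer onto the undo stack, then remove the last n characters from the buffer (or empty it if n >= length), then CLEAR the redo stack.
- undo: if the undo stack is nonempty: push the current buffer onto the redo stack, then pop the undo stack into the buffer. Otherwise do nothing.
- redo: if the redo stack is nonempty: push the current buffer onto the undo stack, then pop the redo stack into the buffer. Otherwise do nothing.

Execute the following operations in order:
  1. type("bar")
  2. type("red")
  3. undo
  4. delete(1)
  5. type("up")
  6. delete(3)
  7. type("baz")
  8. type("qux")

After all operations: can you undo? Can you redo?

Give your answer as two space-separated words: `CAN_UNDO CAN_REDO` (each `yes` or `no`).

After op 1 (type): buf='bar' undo_depth=1 redo_depth=0
After op 2 (type): buf='barred' undo_depth=2 redo_depth=0
After op 3 (undo): buf='bar' undo_depth=1 redo_depth=1
After op 4 (delete): buf='ba' undo_depth=2 redo_depth=0
After op 5 (type): buf='baup' undo_depth=3 redo_depth=0
After op 6 (delete): buf='b' undo_depth=4 redo_depth=0
After op 7 (type): buf='bbaz' undo_depth=5 redo_depth=0
After op 8 (type): buf='bbazqux' undo_depth=6 redo_depth=0

Answer: yes no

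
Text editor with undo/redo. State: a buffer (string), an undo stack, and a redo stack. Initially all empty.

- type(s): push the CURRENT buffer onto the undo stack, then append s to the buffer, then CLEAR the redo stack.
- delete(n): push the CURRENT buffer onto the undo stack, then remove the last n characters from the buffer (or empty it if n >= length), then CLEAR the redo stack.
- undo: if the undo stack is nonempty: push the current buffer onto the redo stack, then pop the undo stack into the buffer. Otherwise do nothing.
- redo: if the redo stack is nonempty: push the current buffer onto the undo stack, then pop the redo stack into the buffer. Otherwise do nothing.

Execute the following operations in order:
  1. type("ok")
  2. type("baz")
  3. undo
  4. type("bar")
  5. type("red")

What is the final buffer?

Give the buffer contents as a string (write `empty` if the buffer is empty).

Answer: okbarred

Derivation:
After op 1 (type): buf='ok' undo_depth=1 redo_depth=0
After op 2 (type): buf='okbaz' undo_depth=2 redo_depth=0
After op 3 (undo): buf='ok' undo_depth=1 redo_depth=1
After op 4 (type): buf='okbar' undo_depth=2 redo_depth=0
After op 5 (type): buf='okbarred' undo_depth=3 redo_depth=0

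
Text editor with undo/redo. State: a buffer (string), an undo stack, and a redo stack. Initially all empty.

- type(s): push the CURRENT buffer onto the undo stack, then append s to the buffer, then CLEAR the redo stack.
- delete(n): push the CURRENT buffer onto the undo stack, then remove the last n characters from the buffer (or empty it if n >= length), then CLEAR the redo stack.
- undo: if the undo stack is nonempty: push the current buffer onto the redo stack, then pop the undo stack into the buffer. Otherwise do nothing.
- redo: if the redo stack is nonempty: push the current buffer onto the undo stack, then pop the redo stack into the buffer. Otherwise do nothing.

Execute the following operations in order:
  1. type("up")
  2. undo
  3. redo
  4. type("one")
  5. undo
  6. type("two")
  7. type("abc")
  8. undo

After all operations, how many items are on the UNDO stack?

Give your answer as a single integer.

Answer: 2

Derivation:
After op 1 (type): buf='up' undo_depth=1 redo_depth=0
After op 2 (undo): buf='(empty)' undo_depth=0 redo_depth=1
After op 3 (redo): buf='up' undo_depth=1 redo_depth=0
After op 4 (type): buf='upone' undo_depth=2 redo_depth=0
After op 5 (undo): buf='up' undo_depth=1 redo_depth=1
After op 6 (type): buf='uptwo' undo_depth=2 redo_depth=0
After op 7 (type): buf='uptwoabc' undo_depth=3 redo_depth=0
After op 8 (undo): buf='uptwo' undo_depth=2 redo_depth=1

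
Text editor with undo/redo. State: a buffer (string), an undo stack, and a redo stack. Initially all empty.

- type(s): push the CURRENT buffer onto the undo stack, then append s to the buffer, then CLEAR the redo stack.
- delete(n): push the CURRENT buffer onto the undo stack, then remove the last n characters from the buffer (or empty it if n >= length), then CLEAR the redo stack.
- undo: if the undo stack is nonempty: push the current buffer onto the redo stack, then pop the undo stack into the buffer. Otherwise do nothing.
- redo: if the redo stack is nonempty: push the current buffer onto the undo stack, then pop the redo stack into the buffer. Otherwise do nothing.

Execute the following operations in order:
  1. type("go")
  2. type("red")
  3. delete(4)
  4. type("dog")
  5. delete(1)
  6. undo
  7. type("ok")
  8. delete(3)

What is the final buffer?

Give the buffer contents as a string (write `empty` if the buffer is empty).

Answer: gdo

Derivation:
After op 1 (type): buf='go' undo_depth=1 redo_depth=0
After op 2 (type): buf='gored' undo_depth=2 redo_depth=0
After op 3 (delete): buf='g' undo_depth=3 redo_depth=0
After op 4 (type): buf='gdog' undo_depth=4 redo_depth=0
After op 5 (delete): buf='gdo' undo_depth=5 redo_depth=0
After op 6 (undo): buf='gdog' undo_depth=4 redo_depth=1
After op 7 (type): buf='gdogok' undo_depth=5 redo_depth=0
After op 8 (delete): buf='gdo' undo_depth=6 redo_depth=0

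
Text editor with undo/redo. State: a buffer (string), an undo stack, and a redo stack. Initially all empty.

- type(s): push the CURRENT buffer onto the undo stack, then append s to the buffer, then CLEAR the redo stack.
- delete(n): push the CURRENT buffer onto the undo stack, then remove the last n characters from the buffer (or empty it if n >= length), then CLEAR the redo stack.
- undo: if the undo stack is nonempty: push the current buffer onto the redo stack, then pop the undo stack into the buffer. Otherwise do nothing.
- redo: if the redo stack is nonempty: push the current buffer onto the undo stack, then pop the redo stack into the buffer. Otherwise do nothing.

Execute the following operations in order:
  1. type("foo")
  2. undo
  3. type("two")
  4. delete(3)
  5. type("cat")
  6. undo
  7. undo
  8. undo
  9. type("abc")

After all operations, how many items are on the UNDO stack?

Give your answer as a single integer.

Answer: 1

Derivation:
After op 1 (type): buf='foo' undo_depth=1 redo_depth=0
After op 2 (undo): buf='(empty)' undo_depth=0 redo_depth=1
After op 3 (type): buf='two' undo_depth=1 redo_depth=0
After op 4 (delete): buf='(empty)' undo_depth=2 redo_depth=0
After op 5 (type): buf='cat' undo_depth=3 redo_depth=0
After op 6 (undo): buf='(empty)' undo_depth=2 redo_depth=1
After op 7 (undo): buf='two' undo_depth=1 redo_depth=2
After op 8 (undo): buf='(empty)' undo_depth=0 redo_depth=3
After op 9 (type): buf='abc' undo_depth=1 redo_depth=0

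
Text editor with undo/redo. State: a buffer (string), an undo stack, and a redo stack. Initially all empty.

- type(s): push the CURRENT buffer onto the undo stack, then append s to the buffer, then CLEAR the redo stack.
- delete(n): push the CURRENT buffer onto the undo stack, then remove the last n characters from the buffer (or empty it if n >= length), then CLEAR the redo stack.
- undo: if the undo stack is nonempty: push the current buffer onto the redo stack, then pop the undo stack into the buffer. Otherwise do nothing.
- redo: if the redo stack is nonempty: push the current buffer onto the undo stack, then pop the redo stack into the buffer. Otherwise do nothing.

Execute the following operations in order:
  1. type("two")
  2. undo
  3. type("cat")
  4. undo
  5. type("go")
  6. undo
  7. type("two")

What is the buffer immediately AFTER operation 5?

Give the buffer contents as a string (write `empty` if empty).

After op 1 (type): buf='two' undo_depth=1 redo_depth=0
After op 2 (undo): buf='(empty)' undo_depth=0 redo_depth=1
After op 3 (type): buf='cat' undo_depth=1 redo_depth=0
After op 4 (undo): buf='(empty)' undo_depth=0 redo_depth=1
After op 5 (type): buf='go' undo_depth=1 redo_depth=0

Answer: go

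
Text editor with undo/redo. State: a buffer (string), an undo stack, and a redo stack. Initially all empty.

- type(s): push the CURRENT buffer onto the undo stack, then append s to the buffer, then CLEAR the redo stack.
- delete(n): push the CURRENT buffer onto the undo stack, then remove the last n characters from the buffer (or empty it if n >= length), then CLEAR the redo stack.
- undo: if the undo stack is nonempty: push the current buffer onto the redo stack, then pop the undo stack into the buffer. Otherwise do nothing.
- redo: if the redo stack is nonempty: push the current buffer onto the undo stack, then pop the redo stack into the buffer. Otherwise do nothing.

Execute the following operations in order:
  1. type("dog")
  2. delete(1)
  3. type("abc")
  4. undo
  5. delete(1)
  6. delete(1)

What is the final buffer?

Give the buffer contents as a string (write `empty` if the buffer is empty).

After op 1 (type): buf='dog' undo_depth=1 redo_depth=0
After op 2 (delete): buf='do' undo_depth=2 redo_depth=0
After op 3 (type): buf='doabc' undo_depth=3 redo_depth=0
After op 4 (undo): buf='do' undo_depth=2 redo_depth=1
After op 5 (delete): buf='d' undo_depth=3 redo_depth=0
After op 6 (delete): buf='(empty)' undo_depth=4 redo_depth=0

Answer: empty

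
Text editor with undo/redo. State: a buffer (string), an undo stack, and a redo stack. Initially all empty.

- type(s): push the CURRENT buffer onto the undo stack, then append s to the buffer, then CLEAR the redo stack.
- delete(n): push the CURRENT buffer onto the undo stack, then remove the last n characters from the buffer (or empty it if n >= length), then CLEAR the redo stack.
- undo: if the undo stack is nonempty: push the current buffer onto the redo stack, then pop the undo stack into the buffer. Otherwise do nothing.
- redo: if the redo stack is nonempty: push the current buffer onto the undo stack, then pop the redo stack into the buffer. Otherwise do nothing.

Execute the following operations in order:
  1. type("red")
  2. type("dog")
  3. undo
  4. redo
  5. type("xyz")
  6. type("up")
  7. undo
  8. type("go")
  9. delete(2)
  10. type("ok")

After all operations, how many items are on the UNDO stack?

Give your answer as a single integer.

After op 1 (type): buf='red' undo_depth=1 redo_depth=0
After op 2 (type): buf='reddog' undo_depth=2 redo_depth=0
After op 3 (undo): buf='red' undo_depth=1 redo_depth=1
After op 4 (redo): buf='reddog' undo_depth=2 redo_depth=0
After op 5 (type): buf='reddogxyz' undo_depth=3 redo_depth=0
After op 6 (type): buf='reddogxyzup' undo_depth=4 redo_depth=0
After op 7 (undo): buf='reddogxyz' undo_depth=3 redo_depth=1
After op 8 (type): buf='reddogxyzgo' undo_depth=4 redo_depth=0
After op 9 (delete): buf='reddogxyz' undo_depth=5 redo_depth=0
After op 10 (type): buf='reddogxyzok' undo_depth=6 redo_depth=0

Answer: 6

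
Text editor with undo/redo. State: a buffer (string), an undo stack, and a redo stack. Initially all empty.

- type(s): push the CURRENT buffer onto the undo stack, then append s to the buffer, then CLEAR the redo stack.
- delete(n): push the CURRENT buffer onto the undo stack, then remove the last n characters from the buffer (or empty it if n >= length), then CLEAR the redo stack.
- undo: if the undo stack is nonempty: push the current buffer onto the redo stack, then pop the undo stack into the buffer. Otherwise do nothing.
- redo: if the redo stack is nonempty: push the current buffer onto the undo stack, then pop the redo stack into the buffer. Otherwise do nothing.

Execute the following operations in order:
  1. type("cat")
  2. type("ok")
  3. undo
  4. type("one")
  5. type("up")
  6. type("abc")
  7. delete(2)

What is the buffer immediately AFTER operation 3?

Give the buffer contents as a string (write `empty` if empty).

Answer: cat

Derivation:
After op 1 (type): buf='cat' undo_depth=1 redo_depth=0
After op 2 (type): buf='catok' undo_depth=2 redo_depth=0
After op 3 (undo): buf='cat' undo_depth=1 redo_depth=1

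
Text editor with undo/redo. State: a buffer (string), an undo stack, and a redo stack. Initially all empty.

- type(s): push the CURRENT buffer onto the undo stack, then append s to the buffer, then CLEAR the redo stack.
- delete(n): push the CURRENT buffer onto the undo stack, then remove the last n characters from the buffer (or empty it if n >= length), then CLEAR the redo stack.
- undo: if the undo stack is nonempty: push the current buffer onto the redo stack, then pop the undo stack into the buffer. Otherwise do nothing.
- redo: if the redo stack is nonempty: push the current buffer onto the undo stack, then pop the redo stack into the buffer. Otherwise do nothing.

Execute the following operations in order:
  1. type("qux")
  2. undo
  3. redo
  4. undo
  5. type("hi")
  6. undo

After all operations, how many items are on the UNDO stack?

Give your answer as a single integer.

Answer: 0

Derivation:
After op 1 (type): buf='qux' undo_depth=1 redo_depth=0
After op 2 (undo): buf='(empty)' undo_depth=0 redo_depth=1
After op 3 (redo): buf='qux' undo_depth=1 redo_depth=0
After op 4 (undo): buf='(empty)' undo_depth=0 redo_depth=1
After op 5 (type): buf='hi' undo_depth=1 redo_depth=0
After op 6 (undo): buf='(empty)' undo_depth=0 redo_depth=1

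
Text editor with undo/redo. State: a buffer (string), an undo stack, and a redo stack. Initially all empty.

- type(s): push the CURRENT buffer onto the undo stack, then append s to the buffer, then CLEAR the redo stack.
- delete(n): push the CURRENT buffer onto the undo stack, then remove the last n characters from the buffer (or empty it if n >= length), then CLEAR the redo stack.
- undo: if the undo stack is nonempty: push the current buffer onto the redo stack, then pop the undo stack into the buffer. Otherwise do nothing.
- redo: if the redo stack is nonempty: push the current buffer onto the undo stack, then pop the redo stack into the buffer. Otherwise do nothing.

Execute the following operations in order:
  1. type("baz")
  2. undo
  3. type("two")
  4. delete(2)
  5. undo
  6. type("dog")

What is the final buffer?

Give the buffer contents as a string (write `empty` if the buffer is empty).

Answer: twodog

Derivation:
After op 1 (type): buf='baz' undo_depth=1 redo_depth=0
After op 2 (undo): buf='(empty)' undo_depth=0 redo_depth=1
After op 3 (type): buf='two' undo_depth=1 redo_depth=0
After op 4 (delete): buf='t' undo_depth=2 redo_depth=0
After op 5 (undo): buf='two' undo_depth=1 redo_depth=1
After op 6 (type): buf='twodog' undo_depth=2 redo_depth=0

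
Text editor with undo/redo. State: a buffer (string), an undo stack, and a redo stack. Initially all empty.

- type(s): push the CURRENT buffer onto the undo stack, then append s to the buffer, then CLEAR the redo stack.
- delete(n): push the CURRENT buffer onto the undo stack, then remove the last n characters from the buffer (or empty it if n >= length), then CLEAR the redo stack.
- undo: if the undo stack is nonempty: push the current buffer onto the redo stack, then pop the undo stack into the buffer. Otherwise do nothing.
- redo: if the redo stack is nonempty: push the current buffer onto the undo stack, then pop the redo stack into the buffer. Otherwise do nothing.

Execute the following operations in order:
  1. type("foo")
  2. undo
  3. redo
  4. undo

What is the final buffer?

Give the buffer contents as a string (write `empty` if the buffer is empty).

After op 1 (type): buf='foo' undo_depth=1 redo_depth=0
After op 2 (undo): buf='(empty)' undo_depth=0 redo_depth=1
After op 3 (redo): buf='foo' undo_depth=1 redo_depth=0
After op 4 (undo): buf='(empty)' undo_depth=0 redo_depth=1

Answer: empty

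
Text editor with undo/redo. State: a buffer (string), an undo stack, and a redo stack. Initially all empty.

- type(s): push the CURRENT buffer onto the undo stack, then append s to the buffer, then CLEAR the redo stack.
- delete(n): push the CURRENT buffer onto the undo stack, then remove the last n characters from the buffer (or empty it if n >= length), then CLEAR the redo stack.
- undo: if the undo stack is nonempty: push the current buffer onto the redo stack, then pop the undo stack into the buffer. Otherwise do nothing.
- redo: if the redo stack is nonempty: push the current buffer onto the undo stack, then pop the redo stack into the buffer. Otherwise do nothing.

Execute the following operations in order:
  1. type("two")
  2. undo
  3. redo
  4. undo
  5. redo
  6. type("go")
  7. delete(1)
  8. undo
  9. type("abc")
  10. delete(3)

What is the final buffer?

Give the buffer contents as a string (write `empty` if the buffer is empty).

Answer: twogo

Derivation:
After op 1 (type): buf='two' undo_depth=1 redo_depth=0
After op 2 (undo): buf='(empty)' undo_depth=0 redo_depth=1
After op 3 (redo): buf='two' undo_depth=1 redo_depth=0
After op 4 (undo): buf='(empty)' undo_depth=0 redo_depth=1
After op 5 (redo): buf='two' undo_depth=1 redo_depth=0
After op 6 (type): buf='twogo' undo_depth=2 redo_depth=0
After op 7 (delete): buf='twog' undo_depth=3 redo_depth=0
After op 8 (undo): buf='twogo' undo_depth=2 redo_depth=1
After op 9 (type): buf='twogoabc' undo_depth=3 redo_depth=0
After op 10 (delete): buf='twogo' undo_depth=4 redo_depth=0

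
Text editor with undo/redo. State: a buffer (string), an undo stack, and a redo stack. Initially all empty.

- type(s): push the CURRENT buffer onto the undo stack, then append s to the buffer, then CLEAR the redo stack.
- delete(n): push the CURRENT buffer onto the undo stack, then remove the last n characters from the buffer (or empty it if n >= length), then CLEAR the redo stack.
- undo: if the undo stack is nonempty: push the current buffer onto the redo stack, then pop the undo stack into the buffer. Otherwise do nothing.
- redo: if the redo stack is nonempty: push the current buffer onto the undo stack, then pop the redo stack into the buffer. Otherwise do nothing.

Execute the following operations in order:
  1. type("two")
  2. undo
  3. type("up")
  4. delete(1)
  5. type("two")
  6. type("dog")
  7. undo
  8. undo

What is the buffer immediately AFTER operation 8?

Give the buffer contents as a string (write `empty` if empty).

After op 1 (type): buf='two' undo_depth=1 redo_depth=0
After op 2 (undo): buf='(empty)' undo_depth=0 redo_depth=1
After op 3 (type): buf='up' undo_depth=1 redo_depth=0
After op 4 (delete): buf='u' undo_depth=2 redo_depth=0
After op 5 (type): buf='utwo' undo_depth=3 redo_depth=0
After op 6 (type): buf='utwodog' undo_depth=4 redo_depth=0
After op 7 (undo): buf='utwo' undo_depth=3 redo_depth=1
After op 8 (undo): buf='u' undo_depth=2 redo_depth=2

Answer: u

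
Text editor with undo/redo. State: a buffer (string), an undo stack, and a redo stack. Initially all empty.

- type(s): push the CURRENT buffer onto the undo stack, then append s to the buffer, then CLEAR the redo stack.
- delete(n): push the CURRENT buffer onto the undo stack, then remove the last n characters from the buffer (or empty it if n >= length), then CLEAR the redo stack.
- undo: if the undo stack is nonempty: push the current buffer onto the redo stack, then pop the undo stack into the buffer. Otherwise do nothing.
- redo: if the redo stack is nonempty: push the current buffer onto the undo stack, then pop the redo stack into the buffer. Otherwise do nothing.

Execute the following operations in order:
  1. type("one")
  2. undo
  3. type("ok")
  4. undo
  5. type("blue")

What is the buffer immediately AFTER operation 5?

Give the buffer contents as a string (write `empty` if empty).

After op 1 (type): buf='one' undo_depth=1 redo_depth=0
After op 2 (undo): buf='(empty)' undo_depth=0 redo_depth=1
After op 3 (type): buf='ok' undo_depth=1 redo_depth=0
After op 4 (undo): buf='(empty)' undo_depth=0 redo_depth=1
After op 5 (type): buf='blue' undo_depth=1 redo_depth=0

Answer: blue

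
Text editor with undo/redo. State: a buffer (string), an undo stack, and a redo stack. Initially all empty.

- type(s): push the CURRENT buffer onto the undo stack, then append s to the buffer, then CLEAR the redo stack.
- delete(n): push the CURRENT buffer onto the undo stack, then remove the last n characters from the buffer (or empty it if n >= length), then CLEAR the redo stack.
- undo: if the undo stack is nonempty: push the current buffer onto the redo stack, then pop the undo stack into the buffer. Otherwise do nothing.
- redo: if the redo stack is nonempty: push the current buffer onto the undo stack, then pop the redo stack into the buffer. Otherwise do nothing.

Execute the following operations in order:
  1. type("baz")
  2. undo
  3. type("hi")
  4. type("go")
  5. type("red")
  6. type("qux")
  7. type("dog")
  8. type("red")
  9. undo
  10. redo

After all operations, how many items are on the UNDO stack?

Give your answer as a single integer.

Answer: 6

Derivation:
After op 1 (type): buf='baz' undo_depth=1 redo_depth=0
After op 2 (undo): buf='(empty)' undo_depth=0 redo_depth=1
After op 3 (type): buf='hi' undo_depth=1 redo_depth=0
After op 4 (type): buf='higo' undo_depth=2 redo_depth=0
After op 5 (type): buf='higored' undo_depth=3 redo_depth=0
After op 6 (type): buf='higoredqux' undo_depth=4 redo_depth=0
After op 7 (type): buf='higoredquxdog' undo_depth=5 redo_depth=0
After op 8 (type): buf='higoredquxdogred' undo_depth=6 redo_depth=0
After op 9 (undo): buf='higoredquxdog' undo_depth=5 redo_depth=1
After op 10 (redo): buf='higoredquxdogred' undo_depth=6 redo_depth=0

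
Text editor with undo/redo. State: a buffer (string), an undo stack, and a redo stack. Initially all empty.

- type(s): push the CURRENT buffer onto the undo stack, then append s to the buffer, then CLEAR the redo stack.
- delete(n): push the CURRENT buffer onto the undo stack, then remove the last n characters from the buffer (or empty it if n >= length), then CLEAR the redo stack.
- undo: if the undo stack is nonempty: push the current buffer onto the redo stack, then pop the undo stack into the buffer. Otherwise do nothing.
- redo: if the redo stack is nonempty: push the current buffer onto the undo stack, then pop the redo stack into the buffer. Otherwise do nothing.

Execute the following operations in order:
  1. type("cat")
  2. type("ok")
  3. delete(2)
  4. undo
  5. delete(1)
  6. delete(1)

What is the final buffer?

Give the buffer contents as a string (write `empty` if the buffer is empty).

After op 1 (type): buf='cat' undo_depth=1 redo_depth=0
After op 2 (type): buf='catok' undo_depth=2 redo_depth=0
After op 3 (delete): buf='cat' undo_depth=3 redo_depth=0
After op 4 (undo): buf='catok' undo_depth=2 redo_depth=1
After op 5 (delete): buf='cato' undo_depth=3 redo_depth=0
After op 6 (delete): buf='cat' undo_depth=4 redo_depth=0

Answer: cat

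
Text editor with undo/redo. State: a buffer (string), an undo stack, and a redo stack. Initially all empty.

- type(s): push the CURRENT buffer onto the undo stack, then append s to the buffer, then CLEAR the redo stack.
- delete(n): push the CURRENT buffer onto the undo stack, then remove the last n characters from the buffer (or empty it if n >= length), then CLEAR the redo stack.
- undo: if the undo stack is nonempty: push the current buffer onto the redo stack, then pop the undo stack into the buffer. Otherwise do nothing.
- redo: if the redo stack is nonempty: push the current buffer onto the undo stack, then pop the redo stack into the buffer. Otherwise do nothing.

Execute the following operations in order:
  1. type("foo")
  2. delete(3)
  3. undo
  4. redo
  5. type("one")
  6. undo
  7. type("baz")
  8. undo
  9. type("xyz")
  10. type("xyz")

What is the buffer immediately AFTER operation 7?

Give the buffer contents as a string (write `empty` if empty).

Answer: baz

Derivation:
After op 1 (type): buf='foo' undo_depth=1 redo_depth=0
After op 2 (delete): buf='(empty)' undo_depth=2 redo_depth=0
After op 3 (undo): buf='foo' undo_depth=1 redo_depth=1
After op 4 (redo): buf='(empty)' undo_depth=2 redo_depth=0
After op 5 (type): buf='one' undo_depth=3 redo_depth=0
After op 6 (undo): buf='(empty)' undo_depth=2 redo_depth=1
After op 7 (type): buf='baz' undo_depth=3 redo_depth=0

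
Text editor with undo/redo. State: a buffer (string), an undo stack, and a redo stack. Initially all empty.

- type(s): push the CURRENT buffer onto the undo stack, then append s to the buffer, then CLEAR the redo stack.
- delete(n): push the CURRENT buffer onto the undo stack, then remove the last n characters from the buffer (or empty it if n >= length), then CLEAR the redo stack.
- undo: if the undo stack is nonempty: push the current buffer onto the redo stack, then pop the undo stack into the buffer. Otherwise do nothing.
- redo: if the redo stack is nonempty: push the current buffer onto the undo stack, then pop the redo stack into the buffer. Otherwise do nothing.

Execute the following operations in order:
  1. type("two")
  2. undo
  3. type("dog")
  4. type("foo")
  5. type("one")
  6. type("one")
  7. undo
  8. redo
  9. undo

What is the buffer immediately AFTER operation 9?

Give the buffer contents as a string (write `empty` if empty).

After op 1 (type): buf='two' undo_depth=1 redo_depth=0
After op 2 (undo): buf='(empty)' undo_depth=0 redo_depth=1
After op 3 (type): buf='dog' undo_depth=1 redo_depth=0
After op 4 (type): buf='dogfoo' undo_depth=2 redo_depth=0
After op 5 (type): buf='dogfooone' undo_depth=3 redo_depth=0
After op 6 (type): buf='dogfoooneone' undo_depth=4 redo_depth=0
After op 7 (undo): buf='dogfooone' undo_depth=3 redo_depth=1
After op 8 (redo): buf='dogfoooneone' undo_depth=4 redo_depth=0
After op 9 (undo): buf='dogfooone' undo_depth=3 redo_depth=1

Answer: dogfooone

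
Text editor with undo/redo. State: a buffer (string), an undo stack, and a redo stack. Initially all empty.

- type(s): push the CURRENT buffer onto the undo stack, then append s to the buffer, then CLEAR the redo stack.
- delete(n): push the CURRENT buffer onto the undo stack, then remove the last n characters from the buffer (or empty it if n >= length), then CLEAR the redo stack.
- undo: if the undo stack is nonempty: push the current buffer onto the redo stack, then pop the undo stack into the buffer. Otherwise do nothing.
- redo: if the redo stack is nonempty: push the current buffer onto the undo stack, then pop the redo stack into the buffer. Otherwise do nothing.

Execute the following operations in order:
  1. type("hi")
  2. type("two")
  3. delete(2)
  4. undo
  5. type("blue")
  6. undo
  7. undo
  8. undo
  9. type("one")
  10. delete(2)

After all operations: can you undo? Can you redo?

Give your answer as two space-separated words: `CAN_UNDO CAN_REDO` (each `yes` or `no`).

After op 1 (type): buf='hi' undo_depth=1 redo_depth=0
After op 2 (type): buf='hitwo' undo_depth=2 redo_depth=0
After op 3 (delete): buf='hit' undo_depth=3 redo_depth=0
After op 4 (undo): buf='hitwo' undo_depth=2 redo_depth=1
After op 5 (type): buf='hitwoblue' undo_depth=3 redo_depth=0
After op 6 (undo): buf='hitwo' undo_depth=2 redo_depth=1
After op 7 (undo): buf='hi' undo_depth=1 redo_depth=2
After op 8 (undo): buf='(empty)' undo_depth=0 redo_depth=3
After op 9 (type): buf='one' undo_depth=1 redo_depth=0
After op 10 (delete): buf='o' undo_depth=2 redo_depth=0

Answer: yes no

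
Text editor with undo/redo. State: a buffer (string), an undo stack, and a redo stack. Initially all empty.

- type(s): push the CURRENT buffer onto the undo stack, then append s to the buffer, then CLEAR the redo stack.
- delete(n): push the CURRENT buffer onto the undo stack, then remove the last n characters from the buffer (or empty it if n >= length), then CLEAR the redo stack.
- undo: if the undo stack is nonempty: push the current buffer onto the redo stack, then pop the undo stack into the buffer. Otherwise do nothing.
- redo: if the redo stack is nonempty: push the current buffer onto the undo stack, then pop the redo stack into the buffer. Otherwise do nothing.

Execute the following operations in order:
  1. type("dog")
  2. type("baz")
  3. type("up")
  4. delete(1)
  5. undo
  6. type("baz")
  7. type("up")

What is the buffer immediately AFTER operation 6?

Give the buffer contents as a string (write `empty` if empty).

Answer: dogbazupbaz

Derivation:
After op 1 (type): buf='dog' undo_depth=1 redo_depth=0
After op 2 (type): buf='dogbaz' undo_depth=2 redo_depth=0
After op 3 (type): buf='dogbazup' undo_depth=3 redo_depth=0
After op 4 (delete): buf='dogbazu' undo_depth=4 redo_depth=0
After op 5 (undo): buf='dogbazup' undo_depth=3 redo_depth=1
After op 6 (type): buf='dogbazupbaz' undo_depth=4 redo_depth=0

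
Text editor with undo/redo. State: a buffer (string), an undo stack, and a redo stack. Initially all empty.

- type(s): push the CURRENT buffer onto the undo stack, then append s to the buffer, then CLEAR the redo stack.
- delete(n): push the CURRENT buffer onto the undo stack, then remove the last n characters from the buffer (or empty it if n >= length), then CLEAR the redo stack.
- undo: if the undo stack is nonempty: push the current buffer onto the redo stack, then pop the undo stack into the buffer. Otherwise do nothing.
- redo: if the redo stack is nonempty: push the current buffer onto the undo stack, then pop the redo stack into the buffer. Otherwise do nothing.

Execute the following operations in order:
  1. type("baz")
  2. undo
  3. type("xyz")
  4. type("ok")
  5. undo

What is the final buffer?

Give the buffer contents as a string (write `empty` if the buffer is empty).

Answer: xyz

Derivation:
After op 1 (type): buf='baz' undo_depth=1 redo_depth=0
After op 2 (undo): buf='(empty)' undo_depth=0 redo_depth=1
After op 3 (type): buf='xyz' undo_depth=1 redo_depth=0
After op 4 (type): buf='xyzok' undo_depth=2 redo_depth=0
After op 5 (undo): buf='xyz' undo_depth=1 redo_depth=1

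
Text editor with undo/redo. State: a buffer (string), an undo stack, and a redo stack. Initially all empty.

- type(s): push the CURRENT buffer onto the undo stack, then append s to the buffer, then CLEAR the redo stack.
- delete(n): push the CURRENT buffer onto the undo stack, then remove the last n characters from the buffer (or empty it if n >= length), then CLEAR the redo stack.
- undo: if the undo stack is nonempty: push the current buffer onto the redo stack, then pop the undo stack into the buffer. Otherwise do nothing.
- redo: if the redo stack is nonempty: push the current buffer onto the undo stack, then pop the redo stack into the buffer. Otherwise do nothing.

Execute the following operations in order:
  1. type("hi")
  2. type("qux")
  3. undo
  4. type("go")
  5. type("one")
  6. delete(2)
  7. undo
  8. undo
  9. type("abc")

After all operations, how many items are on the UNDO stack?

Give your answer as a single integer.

After op 1 (type): buf='hi' undo_depth=1 redo_depth=0
After op 2 (type): buf='hiqux' undo_depth=2 redo_depth=0
After op 3 (undo): buf='hi' undo_depth=1 redo_depth=1
After op 4 (type): buf='higo' undo_depth=2 redo_depth=0
After op 5 (type): buf='higoone' undo_depth=3 redo_depth=0
After op 6 (delete): buf='higoo' undo_depth=4 redo_depth=0
After op 7 (undo): buf='higoone' undo_depth=3 redo_depth=1
After op 8 (undo): buf='higo' undo_depth=2 redo_depth=2
After op 9 (type): buf='higoabc' undo_depth=3 redo_depth=0

Answer: 3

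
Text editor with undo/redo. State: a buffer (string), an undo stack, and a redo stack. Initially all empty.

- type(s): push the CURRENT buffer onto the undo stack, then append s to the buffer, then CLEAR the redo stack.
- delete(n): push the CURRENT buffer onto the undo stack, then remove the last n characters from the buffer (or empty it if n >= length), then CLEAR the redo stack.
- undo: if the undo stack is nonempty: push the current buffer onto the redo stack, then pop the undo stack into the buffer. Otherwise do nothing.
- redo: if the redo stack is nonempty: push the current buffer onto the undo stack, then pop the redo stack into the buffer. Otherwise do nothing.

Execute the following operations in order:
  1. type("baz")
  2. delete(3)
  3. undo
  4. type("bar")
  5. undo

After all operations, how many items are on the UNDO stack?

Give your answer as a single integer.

After op 1 (type): buf='baz' undo_depth=1 redo_depth=0
After op 2 (delete): buf='(empty)' undo_depth=2 redo_depth=0
After op 3 (undo): buf='baz' undo_depth=1 redo_depth=1
After op 4 (type): buf='bazbar' undo_depth=2 redo_depth=0
After op 5 (undo): buf='baz' undo_depth=1 redo_depth=1

Answer: 1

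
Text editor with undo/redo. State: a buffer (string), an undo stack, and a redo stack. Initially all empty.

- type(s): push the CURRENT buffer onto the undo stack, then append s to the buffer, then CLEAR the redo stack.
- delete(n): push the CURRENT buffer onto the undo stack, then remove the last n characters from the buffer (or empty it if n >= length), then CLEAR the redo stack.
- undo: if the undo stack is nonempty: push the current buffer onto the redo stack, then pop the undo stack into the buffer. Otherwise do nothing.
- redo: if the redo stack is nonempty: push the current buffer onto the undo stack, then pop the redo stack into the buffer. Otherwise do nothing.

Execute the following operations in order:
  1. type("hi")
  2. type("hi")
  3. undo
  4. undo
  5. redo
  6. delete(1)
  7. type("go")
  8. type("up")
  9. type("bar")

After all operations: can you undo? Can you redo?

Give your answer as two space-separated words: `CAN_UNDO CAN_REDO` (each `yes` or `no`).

After op 1 (type): buf='hi' undo_depth=1 redo_depth=0
After op 2 (type): buf='hihi' undo_depth=2 redo_depth=0
After op 3 (undo): buf='hi' undo_depth=1 redo_depth=1
After op 4 (undo): buf='(empty)' undo_depth=0 redo_depth=2
After op 5 (redo): buf='hi' undo_depth=1 redo_depth=1
After op 6 (delete): buf='h' undo_depth=2 redo_depth=0
After op 7 (type): buf='hgo' undo_depth=3 redo_depth=0
After op 8 (type): buf='hgoup' undo_depth=4 redo_depth=0
After op 9 (type): buf='hgoupbar' undo_depth=5 redo_depth=0

Answer: yes no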